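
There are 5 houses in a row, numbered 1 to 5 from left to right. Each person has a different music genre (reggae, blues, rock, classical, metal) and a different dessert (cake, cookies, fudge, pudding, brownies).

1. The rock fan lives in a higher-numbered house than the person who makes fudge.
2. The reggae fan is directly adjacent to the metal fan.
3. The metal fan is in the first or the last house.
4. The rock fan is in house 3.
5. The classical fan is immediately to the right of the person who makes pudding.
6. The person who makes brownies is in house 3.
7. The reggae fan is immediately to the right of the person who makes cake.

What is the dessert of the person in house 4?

Clue 4: the rock fan is in house 3.
From clue 6, the person who makes brownies must be in house 3.
So house 5 gets cookies for dessert.
By clue 7, the reggae fan is in house 2.
By clue 7, the person who makes cake is in house 1.
House 1 music genre: only metal fits.
That leaves blues as the music genre for house 4.
That leaves classical as the music genre for house 5.
House 2's dessert must be fudge (nothing else left).
The only dessert still possible for house 4 is pudding.
So: house 1 = metal/cake, house 2 = reggae/fudge, house 3 = rock/brownies, house 4 = blues/pudding, house 5 = classical/cookies.

pudding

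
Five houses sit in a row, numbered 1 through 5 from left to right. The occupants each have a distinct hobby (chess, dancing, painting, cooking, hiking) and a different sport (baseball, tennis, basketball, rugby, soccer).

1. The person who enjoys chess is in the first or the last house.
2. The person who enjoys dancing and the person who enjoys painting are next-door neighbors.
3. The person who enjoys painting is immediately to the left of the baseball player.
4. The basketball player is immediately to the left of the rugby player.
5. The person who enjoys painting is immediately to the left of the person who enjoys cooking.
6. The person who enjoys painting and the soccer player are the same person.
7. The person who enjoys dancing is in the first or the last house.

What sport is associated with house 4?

The person who enjoys chess is narrowed to house 1 or 5; consider each.
Placing it in house 1 leads to a contradiction, so it's in house 5.
House 1 hobby: only dancing fits.
House 3 hobby: only cooking fits.
Clue 2: the person who enjoys painting is in house 2.
The baseball player is in house 3 (clue 3).
Clue 6 places the soccer player in house 2.
So house 4 gets hiking for hobby.
By clue 4, the basketball player is in house 4.
Clue 4: the rugby player is in house 5.
House 1's sport must be tennis (nothing else left).
So: house 1 = dancing/tennis, house 2 = painting/soccer, house 3 = cooking/baseball, house 4 = hiking/basketball, house 5 = chess/rugby.

basketball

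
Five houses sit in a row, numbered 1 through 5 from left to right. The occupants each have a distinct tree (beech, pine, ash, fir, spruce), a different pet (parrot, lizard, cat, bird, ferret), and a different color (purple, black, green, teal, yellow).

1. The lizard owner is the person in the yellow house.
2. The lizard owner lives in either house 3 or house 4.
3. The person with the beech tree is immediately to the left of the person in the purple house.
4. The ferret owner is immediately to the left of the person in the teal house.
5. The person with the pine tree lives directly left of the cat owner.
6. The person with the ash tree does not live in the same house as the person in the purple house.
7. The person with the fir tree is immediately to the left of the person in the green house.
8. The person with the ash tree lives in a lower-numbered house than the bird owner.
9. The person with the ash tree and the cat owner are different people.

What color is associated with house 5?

purple

So house 5 gets spruce for tree.
So house 1 gets black for color.
The lizard owner is narrowed to house 3 or 4; consider each.
Placing it in house 3 leads to a contradiction, so it's in house 4.
Clue 1 places the person in the yellow house in house 4.
House 3 tree: only ash fits.
The bird owner is in house 5 (clue 8).
House 3's pet must be parrot (nothing else left).
Clue 5: the person with the pine tree is in house 1.
House 2's tree must be fir (nothing else left).
House 4's tree must be beech (nothing else left).
House 1 pet: only ferret fits.
The only pet still possible for house 2 is cat.
Clue 3 places the person in the purple house in house 5.
Clue 4: the person in the teal house is in house 2.
By clue 7, the person in the green house is in house 3.
So: house 1 = pine/ferret/black, house 2 = fir/cat/teal, house 3 = ash/parrot/green, house 4 = beech/lizard/yellow, house 5 = spruce/bird/purple.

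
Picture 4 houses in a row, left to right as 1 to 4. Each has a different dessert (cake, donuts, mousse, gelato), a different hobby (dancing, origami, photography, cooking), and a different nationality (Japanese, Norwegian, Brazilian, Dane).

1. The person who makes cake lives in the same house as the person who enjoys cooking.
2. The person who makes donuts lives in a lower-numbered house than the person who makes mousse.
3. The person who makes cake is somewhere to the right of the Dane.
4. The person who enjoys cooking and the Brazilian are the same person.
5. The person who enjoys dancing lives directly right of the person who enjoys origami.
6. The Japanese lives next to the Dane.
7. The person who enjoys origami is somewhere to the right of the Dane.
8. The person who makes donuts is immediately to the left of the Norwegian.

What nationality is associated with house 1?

The only hobby still possible for house 1 is photography.
The person who enjoys dancing is narrowed to house 3 or 4; consider each.
Placing it in house 4 leads to a contradiction, so it's in house 3.
By clue 5, the person who enjoys origami is in house 2.
Clue 7: the Dane is in house 1.
House 4's hobby must be cooking (nothing else left).
Clue 1 places the person who makes cake in house 4.
Clue 4 places the Brazilian in house 4.
From clue 6, the Japanese must be in house 2.
That leaves Norwegian as the nationality for house 3.
By clue 8, the person who makes donuts is in house 2.
So house 1 gets gelato for dessert.
House 3 dessert: only mousse fits.
So: house 1 = gelato/photography/Dane, house 2 = donuts/origami/Japanese, house 3 = mousse/dancing/Norwegian, house 4 = cake/cooking/Brazilian.

Dane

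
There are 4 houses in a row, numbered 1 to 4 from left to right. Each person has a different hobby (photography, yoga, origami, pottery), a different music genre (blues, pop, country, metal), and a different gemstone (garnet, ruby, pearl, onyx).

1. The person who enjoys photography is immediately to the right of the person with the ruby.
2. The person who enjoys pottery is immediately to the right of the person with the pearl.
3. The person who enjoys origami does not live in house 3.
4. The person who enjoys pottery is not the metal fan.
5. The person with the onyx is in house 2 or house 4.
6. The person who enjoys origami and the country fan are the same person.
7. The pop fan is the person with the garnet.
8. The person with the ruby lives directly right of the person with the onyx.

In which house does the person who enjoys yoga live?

By clue 8, the person with the ruby is in house 3.
Clue 8 places the person with the onyx in house 2.
House 4's gemstone must be garnet (nothing else left).
Clue 1 places the person who enjoys photography in house 4.
The person who enjoys pottery is in house 2 (clue 2).
From clue 7, the pop fan must be in house 4.
The only hobby still possible for house 3 is yoga.
House 1 gemstone: only pearl fits.
The country fan is in house 1 (clue 6).
That leaves origami as the hobby for house 1.
The only music genre still possible for house 2 is blues.
So house 3 gets metal for music genre.
So: house 1 = origami/country/pearl, house 2 = pottery/blues/onyx, house 3 = yoga/metal/ruby, house 4 = photography/pop/garnet.

3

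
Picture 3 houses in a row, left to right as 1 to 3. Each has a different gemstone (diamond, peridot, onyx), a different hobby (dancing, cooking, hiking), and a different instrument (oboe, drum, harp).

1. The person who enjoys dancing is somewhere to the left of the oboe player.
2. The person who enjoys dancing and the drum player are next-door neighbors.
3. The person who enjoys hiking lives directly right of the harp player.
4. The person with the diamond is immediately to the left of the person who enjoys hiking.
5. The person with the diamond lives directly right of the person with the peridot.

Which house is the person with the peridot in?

Clue 5 places the person with the diamond in house 2.
From clue 5, the person with the peridot must be in house 1.
House 3's gemstone must be onyx (nothing else left).
By clue 4, the person who enjoys hiking is in house 3.
Clue 3 places the harp player in house 2.
House 1's instrument must be drum (nothing else left).
House 3's instrument must be oboe (nothing else left).
From clue 2, the person who enjoys dancing must be in house 2.
The only hobby still possible for house 1 is cooking.
So: house 1 = peridot/cooking/drum, house 2 = diamond/dancing/harp, house 3 = onyx/hiking/oboe.

1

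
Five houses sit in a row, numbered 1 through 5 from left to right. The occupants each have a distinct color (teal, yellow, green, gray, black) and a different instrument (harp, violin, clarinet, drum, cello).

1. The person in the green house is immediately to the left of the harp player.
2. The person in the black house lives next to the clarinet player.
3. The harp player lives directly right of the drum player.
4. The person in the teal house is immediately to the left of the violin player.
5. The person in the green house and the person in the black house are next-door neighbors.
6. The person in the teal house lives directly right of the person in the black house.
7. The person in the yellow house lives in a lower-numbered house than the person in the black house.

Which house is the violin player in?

5

House 5's color must be gray (nothing else left).
The person in the black house is narrowed to house 2 or 3; consider each.
Placing it in house 2 leads to a contradiction, so it's in house 3.
Clue 6: the person in the teal house is in house 4.
The only color still possible for house 1 is yellow.
House 2's color must be green (nothing else left).
The harp player is in house 3 (clue 1).
By clue 3, the drum player is in house 2.
Clue 4 places the violin player in house 5.
House 1's instrument must be cello (nothing else left).
That leaves clarinet as the instrument for house 4.
So: house 1 = yellow/cello, house 2 = green/drum, house 3 = black/harp, house 4 = teal/clarinet, house 5 = gray/violin.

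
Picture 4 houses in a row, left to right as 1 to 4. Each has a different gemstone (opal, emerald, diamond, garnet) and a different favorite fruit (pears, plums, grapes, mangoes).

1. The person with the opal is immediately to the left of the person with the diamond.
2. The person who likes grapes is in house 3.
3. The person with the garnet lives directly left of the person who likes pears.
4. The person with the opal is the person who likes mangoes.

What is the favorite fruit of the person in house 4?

pears

By clue 2, the person who likes grapes is in house 3.
The only gemstone still possible for house 4 is emerald.
The person with the diamond is narrowed to house 2 or 3; consider each.
Placing it in house 3 leads to a contradiction, so it's in house 2.
From clue 1, the person with the opal must be in house 1.
Clue 4: the person who likes mangoes is in house 1.
House 3's gemstone must be garnet (nothing else left).
The person who likes pears is in house 4 (clue 3).
So house 2 gets plums for favorite fruit.
So: house 1 = opal/mangoes, house 2 = diamond/plums, house 3 = garnet/grapes, house 4 = emerald/pears.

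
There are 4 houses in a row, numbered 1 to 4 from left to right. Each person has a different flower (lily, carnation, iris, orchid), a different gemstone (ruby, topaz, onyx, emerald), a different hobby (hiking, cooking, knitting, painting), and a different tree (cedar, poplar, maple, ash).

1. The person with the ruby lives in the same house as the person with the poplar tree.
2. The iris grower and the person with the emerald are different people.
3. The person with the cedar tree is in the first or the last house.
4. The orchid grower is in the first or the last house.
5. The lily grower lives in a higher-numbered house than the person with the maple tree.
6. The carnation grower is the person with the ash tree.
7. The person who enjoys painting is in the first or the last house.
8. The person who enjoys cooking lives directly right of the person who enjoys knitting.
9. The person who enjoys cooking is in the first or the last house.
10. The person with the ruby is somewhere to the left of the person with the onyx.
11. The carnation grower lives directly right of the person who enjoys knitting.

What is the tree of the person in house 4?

Clue 9: the person who enjoys cooking is in house 4.
The only hobby still possible for house 1 is painting.
From clue 8, the person who enjoys knitting must be in house 3.
Clue 11 places the carnation grower in house 4.
House 1 flower: only orchid fits.
House 2's hobby must be hiking (nothing else left).
Clue 6: the person with the ash tree is in house 4.
House 3 tree: only poplar fits.
By clue 1, the person with the ruby is in house 3.
By clue 10, the person with the onyx is in house 4.
House 1's tree must be cedar (nothing else left).
So house 2 gets maple for tree.
Clue 5: the lily grower is in house 3.
So house 2 gets iris for flower.
The person with the emerald is in house 1 (clue 2).
House 2's gemstone must be topaz (nothing else left).
So: house 1 = orchid/emerald/painting/cedar, house 2 = iris/topaz/hiking/maple, house 3 = lily/ruby/knitting/poplar, house 4 = carnation/onyx/cooking/ash.

ash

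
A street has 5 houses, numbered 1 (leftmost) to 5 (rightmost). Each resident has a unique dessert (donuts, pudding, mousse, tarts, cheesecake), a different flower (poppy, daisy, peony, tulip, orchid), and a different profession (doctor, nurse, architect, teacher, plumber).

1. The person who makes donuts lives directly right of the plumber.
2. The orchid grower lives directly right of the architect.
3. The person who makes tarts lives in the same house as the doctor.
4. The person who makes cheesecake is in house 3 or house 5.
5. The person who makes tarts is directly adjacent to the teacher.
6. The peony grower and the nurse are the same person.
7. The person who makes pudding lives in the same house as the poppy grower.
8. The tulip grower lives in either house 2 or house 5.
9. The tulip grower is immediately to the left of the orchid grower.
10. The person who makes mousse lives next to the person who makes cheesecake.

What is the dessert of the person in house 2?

donuts

Clue 9: the tulip grower is in house 2.
From clue 9, the orchid grower must be in house 3.
From clue 2, the architect must be in house 2.
House 1's dessert must be pudding (nothing else left).
Clue 7: the poppy grower is in house 1.
The only profession still possible for house 1 is plumber.
Clue 1 places the person who makes donuts in house 2.
The only dessert still possible for house 4 is mousse.
Clue 5: the teacher is in house 4.
That leaves doctor as the profession for house 3.
House 5's profession must be nurse (nothing else left).
The person who makes tarts is in house 3 (clue 3).
Clue 6: the peony grower is in house 5.
The only dessert still possible for house 5 is cheesecake.
That leaves daisy as the flower for house 4.
So: house 1 = pudding/poppy/plumber, house 2 = donuts/tulip/architect, house 3 = tarts/orchid/doctor, house 4 = mousse/daisy/teacher, house 5 = cheesecake/peony/nurse.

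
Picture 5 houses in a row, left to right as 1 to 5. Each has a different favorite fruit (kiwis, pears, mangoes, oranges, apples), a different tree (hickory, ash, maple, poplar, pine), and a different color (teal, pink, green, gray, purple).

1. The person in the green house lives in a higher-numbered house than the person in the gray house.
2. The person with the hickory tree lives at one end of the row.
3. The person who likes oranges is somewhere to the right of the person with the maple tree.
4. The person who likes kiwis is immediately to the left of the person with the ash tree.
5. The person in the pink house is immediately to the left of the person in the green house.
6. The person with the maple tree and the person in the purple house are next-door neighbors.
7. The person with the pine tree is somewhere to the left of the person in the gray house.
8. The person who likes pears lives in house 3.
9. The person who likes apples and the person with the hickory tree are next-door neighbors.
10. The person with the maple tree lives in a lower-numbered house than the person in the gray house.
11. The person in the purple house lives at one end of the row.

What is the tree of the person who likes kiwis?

maple

Clue 8 places the person who likes pears in house 3.
Clue 6 places the person with the maple tree in house 2.
The person in the purple house is in house 1 (clue 6).
The only tree still possible for house 4 is poplar.
The only favorite fruit still possible for house 1 is mangoes.
That leaves oranges as the favorite fruit for house 5.
So house 2 gets teal for color.
House 5's color must be green (nothing else left).
Clue 5 places the person in the pink house in house 4.
The only color still possible for house 3 is gray.
Clue 7: the person with the pine tree is in house 1.
House 3's tree must be ash (nothing else left).
That leaves hickory as the tree for house 5.
By clue 4, the person who likes kiwis is in house 2.
By clue 9, the person who likes apples is in house 4.
So: house 1 = mangoes/pine/purple, house 2 = kiwis/maple/teal, house 3 = pears/ash/gray, house 4 = apples/poplar/pink, house 5 = oranges/hickory/green.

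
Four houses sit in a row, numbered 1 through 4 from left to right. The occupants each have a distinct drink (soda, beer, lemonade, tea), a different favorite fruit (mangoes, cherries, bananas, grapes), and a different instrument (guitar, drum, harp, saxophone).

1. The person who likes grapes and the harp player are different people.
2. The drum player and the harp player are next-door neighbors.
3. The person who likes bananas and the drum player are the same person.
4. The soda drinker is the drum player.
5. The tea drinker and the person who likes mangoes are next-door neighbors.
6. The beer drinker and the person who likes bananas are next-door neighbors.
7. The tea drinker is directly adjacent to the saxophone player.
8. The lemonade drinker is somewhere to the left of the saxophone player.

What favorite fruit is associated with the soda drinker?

The lemonade drinker is narrowed to house 1 or 2 or 3; consider each.
Placing it in house 2 and house 3 leads to a contradiction, so it's in house 1.
The beer drinker is narrowed to house 2 or 3 or 4; consider each.
Placing it in house 2 and house 4 leads to a contradiction, so it's in house 3.
Clue 7: the saxophone player is in house 3.
By clue 2, the drum player is in house 2.
Clue 2 places the harp player in house 1.
From clue 3, the person who likes bananas must be in house 2.
Clue 4 places the soda drinker in house 2.
House 4's drink must be tea (nothing else left).
House 4's instrument must be guitar (nothing else left).
The person who likes mangoes is in house 3 (clue 5).
House 1's favorite fruit must be cherries (nothing else left).
House 4's favorite fruit must be grapes (nothing else left).
So: house 1 = lemonade/cherries/harp, house 2 = soda/bananas/drum, house 3 = beer/mangoes/saxophone, house 4 = tea/grapes/guitar.

bananas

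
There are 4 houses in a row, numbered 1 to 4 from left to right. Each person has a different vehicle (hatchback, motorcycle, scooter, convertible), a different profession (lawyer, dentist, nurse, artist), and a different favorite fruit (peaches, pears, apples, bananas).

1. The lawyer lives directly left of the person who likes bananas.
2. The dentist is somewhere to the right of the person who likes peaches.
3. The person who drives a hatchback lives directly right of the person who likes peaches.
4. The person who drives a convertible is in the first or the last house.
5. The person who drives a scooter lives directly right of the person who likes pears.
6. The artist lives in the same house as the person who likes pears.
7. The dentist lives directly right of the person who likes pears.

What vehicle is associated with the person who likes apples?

The person who drives a convertible is narrowed to house 1 or 4; consider each.
Placing it in house 4 leads to a contradiction, so it's in house 1.
The person who drives a hatchback is narrowed to house 2 or 3 or 4; consider each.
Placing it in house 3 and house 4 leads to a contradiction, so it's in house 2.
Clue 3: the person who likes peaches is in house 1.
The person who drives a motorcycle is narrowed to house 3 or 4; consider each.
Placing it in house 4 leads to a contradiction, so it's in house 3.
That leaves scooter as the vehicle for house 4.
By clue 5, the person who likes pears is in house 3.
Clue 6 places the artist in house 3.
Clue 7: the dentist is in house 4.
Clue 1 places the lawyer in house 1.
Clue 1 places the person who likes bananas in house 2.
That leaves nurse as the profession for house 2.
So house 4 gets apples for favorite fruit.
So: house 1 = convertible/lawyer/peaches, house 2 = hatchback/nurse/bananas, house 3 = motorcycle/artist/pears, house 4 = scooter/dentist/apples.

scooter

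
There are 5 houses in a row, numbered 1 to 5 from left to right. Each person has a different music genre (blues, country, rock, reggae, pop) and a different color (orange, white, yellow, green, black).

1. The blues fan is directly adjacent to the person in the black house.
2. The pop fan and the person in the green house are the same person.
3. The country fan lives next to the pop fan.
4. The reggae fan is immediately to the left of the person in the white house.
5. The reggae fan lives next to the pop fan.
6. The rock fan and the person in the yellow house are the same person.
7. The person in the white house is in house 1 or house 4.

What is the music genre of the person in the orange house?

From clue 7, the person in the white house must be in house 4.
Clue 4 places the reggae fan in house 3.
Clue 5 places the pop fan in house 2.
House 5's music genre must be rock (nothing else left).
Clue 2: the person in the green house is in house 2.
Clue 3 places the country fan in house 1.
From clue 6, the person in the yellow house must be in house 5.
House 4's music genre must be blues (nothing else left).
House 1's color must be orange (nothing else left).
That leaves black as the color for house 3.
So: house 1 = country/orange, house 2 = pop/green, house 3 = reggae/black, house 4 = blues/white, house 5 = rock/yellow.

country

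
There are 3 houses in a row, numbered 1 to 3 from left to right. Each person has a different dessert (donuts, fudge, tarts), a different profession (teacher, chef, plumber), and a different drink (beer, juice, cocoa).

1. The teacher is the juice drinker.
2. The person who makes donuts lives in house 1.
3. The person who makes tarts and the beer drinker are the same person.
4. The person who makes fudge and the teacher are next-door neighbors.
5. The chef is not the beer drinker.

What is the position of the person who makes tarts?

Clue 2 places the person who makes donuts in house 1.
The person who makes fudge is narrowed to house 2 or 3; consider each.
Placing it in house 3 leads to a contradiction, so it's in house 2.
House 3's dessert must be tarts (nothing else left).
From clue 3, the beer drinker must be in house 3.
The only drink still possible for house 1 is juice.
House 2 drink: only cocoa fits.
By clue 1, the teacher is in house 1.
House 2 profession: only chef fits.
House 3 profession: only plumber fits.
So: house 1 = donuts/teacher/juice, house 2 = fudge/chef/cocoa, house 3 = tarts/plumber/beer.

3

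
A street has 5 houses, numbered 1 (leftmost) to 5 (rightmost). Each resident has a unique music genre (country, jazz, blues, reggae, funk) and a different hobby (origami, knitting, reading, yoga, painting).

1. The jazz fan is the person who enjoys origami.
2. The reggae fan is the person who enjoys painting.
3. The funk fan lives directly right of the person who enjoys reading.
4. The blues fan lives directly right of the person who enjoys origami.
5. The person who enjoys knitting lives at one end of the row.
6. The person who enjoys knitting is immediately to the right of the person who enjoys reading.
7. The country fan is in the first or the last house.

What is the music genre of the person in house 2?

reggae

Clue 6 places the person who enjoys knitting in house 5.
The person who enjoys reading is in house 4 (clue 6).
By clue 3, the funk fan is in house 5.
That leaves blues as the music genre for house 4.
From clue 4, the person who enjoys origami must be in house 3.
That leaves country as the music genre for house 1.
From clue 1, the jazz fan must be in house 3.
Clue 2: the reggae fan is in house 2.
From clue 2, the person who enjoys painting must be in house 2.
The only hobby still possible for house 1 is yoga.
So: house 1 = country/yoga, house 2 = reggae/painting, house 3 = jazz/origami, house 4 = blues/reading, house 5 = funk/knitting.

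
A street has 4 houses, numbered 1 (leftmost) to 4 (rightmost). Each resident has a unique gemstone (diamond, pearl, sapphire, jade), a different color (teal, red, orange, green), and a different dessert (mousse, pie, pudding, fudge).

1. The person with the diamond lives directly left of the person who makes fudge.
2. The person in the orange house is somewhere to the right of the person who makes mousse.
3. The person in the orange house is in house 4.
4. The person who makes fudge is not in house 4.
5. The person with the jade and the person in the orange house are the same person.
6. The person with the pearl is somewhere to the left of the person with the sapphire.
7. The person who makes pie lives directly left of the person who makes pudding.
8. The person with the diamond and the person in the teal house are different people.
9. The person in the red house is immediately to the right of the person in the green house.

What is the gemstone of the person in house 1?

Clue 3: the person in the orange house is in house 4.
Clue 5 places the person with the jade in house 4.
So house 4 gets pudding for dessert.
Clue 7 places the person who makes pie in house 3.
So house 3 gets sapphire for gemstone.
So house 1 gets mousse for dessert.
House 2 dessert: only fudge fits.
From clue 1, the person with the diamond must be in house 1.
So house 2 gets pearl for gemstone.
House 1 color: only green fits.
By clue 9, the person in the red house is in house 2.
The only color still possible for house 3 is teal.
So: house 1 = diamond/green/mousse, house 2 = pearl/red/fudge, house 3 = sapphire/teal/pie, house 4 = jade/orange/pudding.

diamond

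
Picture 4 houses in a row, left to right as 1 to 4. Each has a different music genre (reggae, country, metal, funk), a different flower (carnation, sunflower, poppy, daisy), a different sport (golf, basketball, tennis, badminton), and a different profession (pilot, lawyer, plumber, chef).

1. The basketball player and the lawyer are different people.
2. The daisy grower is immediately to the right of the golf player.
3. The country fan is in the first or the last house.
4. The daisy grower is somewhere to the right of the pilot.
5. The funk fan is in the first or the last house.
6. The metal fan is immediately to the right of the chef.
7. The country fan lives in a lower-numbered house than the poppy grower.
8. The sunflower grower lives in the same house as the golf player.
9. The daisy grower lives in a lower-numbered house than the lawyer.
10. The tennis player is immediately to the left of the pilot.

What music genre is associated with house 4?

Clue 7: the country fan is in house 1.
The only music genre still possible for house 4 is funk.
The daisy grower is in house 3 (clue 4).
From clue 4, the pilot must be in house 2.
By clue 9, the lawyer is in house 4.
The tennis player is in house 1 (clue 10).
House 1 profession: only chef fits.
The only profession still possible for house 3 is plumber.
From clue 6, the metal fan must be in house 2.
From clue 8, the sunflower grower must be in house 2.
That leaves reggae as the music genre for house 3.
House 1's flower must be carnation (nothing else left).
That leaves poppy as the flower for house 4.
So house 2 gets golf for sport.
House 3 sport: only basketball fits.
That leaves badminton as the sport for house 4.
So: house 1 = country/carnation/tennis/chef, house 2 = metal/sunflower/golf/pilot, house 3 = reggae/daisy/basketball/plumber, house 4 = funk/poppy/badminton/lawyer.

funk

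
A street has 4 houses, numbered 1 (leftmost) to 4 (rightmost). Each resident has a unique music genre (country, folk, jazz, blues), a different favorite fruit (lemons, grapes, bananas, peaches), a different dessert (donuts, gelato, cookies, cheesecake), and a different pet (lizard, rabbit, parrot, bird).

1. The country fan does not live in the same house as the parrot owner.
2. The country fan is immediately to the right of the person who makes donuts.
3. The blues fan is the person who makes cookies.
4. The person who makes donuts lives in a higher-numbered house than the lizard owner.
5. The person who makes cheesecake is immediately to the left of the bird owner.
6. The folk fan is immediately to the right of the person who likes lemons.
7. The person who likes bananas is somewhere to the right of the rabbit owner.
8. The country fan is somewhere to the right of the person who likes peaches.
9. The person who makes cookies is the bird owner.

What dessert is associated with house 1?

gelato

The only music genre still possible for house 1 is jazz.
The country fan is narrowed to house 3 or 4; consider each.
Placing it in house 4 leads to a contradiction, so it's in house 3.
From clue 2, the person who makes donuts must be in house 2.
Clue 4 places the lizard owner in house 1.
By clue 3, the blues fan is in house 4.
Clue 3 places the person who makes cookies in house 4.
The bird owner is in house 4 (clue 9).
So house 2 gets folk for music genre.
House 3 pet: only rabbit fits.
Clue 5: the person who makes cheesecake is in house 3.
Clue 6: the person who likes lemons is in house 1.
The person who likes bananas is in house 4 (clue 7).
The only favorite fruit still possible for house 2 is peaches.
The only favorite fruit still possible for house 3 is grapes.
That leaves gelato as the dessert for house 1.
The only pet still possible for house 2 is parrot.
So: house 1 = jazz/lemons/gelato/lizard, house 2 = folk/peaches/donuts/parrot, house 3 = country/grapes/cheesecake/rabbit, house 4 = blues/bananas/cookies/bird.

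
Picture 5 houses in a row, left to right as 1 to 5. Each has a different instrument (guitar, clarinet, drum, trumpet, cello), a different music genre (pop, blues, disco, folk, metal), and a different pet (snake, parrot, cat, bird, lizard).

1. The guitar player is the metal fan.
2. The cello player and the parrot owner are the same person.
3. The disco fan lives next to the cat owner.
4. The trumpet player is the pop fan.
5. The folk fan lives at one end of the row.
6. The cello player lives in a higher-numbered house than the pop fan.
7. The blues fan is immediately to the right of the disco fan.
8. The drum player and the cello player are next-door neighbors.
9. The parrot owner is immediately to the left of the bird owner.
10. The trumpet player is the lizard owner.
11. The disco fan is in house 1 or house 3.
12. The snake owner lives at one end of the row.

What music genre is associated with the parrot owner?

disco

The blues fan is narrowed to house 2 or 4; consider each.
Placing it in house 2 leads to a contradiction, so it's in house 4.
From clue 7, the disco fan must be in house 3.
The trumpet player is narrowed to house 1 or 2; consider each.
Placing it in house 2 leads to a contradiction, so it's in house 1.
Clue 4 places the pop fan in house 1.
Clue 10 places the lizard owner in house 1.
That leaves metal as the music genre for house 2.
House 5 music genre: only folk fits.
From clue 1, the guitar player must be in house 2.
House 5 pet: only snake fits.
Clue 9: the parrot owner is in house 3.
Clue 9 places the bird owner in house 4.
The only pet still possible for house 2 is cat.
The cello player is in house 3 (clue 2).
Clue 8 places the drum player in house 4.
The only instrument still possible for house 5 is clarinet.
So: house 1 = trumpet/pop/lizard, house 2 = guitar/metal/cat, house 3 = cello/disco/parrot, house 4 = drum/blues/bird, house 5 = clarinet/folk/snake.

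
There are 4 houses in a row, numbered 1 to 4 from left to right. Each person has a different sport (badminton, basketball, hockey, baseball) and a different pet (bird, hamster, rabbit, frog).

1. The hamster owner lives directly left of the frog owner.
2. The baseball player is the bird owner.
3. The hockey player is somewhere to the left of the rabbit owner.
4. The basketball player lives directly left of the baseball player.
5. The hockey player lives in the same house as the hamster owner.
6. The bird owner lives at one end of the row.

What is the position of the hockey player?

1

By clue 2, the baseball player is in house 4.
The bird owner is in house 4 (clue 2).
From clue 4, the basketball player must be in house 3.
That leaves hamster as the pet for house 1.
From clue 1, the frog owner must be in house 2.
From clue 5, the hockey player must be in house 1.
That leaves badminton as the sport for house 2.
So house 3 gets rabbit for pet.
So: house 1 = hockey/hamster, house 2 = badminton/frog, house 3 = basketball/rabbit, house 4 = baseball/bird.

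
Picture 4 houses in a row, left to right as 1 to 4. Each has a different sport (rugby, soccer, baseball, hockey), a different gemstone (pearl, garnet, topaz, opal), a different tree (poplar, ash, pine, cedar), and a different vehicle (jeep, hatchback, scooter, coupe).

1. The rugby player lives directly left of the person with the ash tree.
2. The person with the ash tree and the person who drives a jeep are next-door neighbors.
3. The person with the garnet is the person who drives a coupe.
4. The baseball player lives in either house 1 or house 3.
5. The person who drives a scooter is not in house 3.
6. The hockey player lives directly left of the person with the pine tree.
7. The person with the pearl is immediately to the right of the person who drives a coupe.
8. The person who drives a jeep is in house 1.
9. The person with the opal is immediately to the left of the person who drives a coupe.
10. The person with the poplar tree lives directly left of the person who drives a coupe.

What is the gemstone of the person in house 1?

opal

Clue 8 places the person who drives a jeep in house 1.
The only sport still possible for house 4 is soccer.
From clue 2, the person with the ash tree must be in house 2.
The rugby player is in house 1 (clue 1).
The person who drives a coupe is in house 2 (clue 10).
The only sport still possible for house 2 is hockey.
House 3's sport must be baseball (nothing else left).
That leaves poplar as the tree for house 1.
So house 3 gets hatchback for vehicle.
The only vehicle still possible for house 4 is scooter.
Clue 3: the person with the garnet is in house 2.
By clue 6, the person with the pine tree is in house 3.
By clue 7, the person with the pearl is in house 3.
Clue 9 places the person with the opal in house 1.
That leaves topaz as the gemstone for house 4.
House 4's tree must be cedar (nothing else left).
So: house 1 = rugby/opal/poplar/jeep, house 2 = hockey/garnet/ash/coupe, house 3 = baseball/pearl/pine/hatchback, house 4 = soccer/topaz/cedar/scooter.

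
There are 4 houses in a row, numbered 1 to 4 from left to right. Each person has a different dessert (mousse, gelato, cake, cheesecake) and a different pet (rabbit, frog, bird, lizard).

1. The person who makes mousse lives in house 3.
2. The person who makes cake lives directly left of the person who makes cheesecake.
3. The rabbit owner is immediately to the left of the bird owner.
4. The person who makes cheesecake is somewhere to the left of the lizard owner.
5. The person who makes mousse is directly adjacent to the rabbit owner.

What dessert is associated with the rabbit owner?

From clue 1, the person who makes mousse must be in house 3.
By clue 5, the rabbit owner is in house 2.
House 2's dessert must be cheesecake (nothing else left).
That leaves gelato as the dessert for house 4.
House 1 pet: only frog fits.
By clue 3, the bird owner is in house 3.
House 1 dessert: only cake fits.
The only pet still possible for house 4 is lizard.
So: house 1 = cake/frog, house 2 = cheesecake/rabbit, house 3 = mousse/bird, house 4 = gelato/lizard.

cheesecake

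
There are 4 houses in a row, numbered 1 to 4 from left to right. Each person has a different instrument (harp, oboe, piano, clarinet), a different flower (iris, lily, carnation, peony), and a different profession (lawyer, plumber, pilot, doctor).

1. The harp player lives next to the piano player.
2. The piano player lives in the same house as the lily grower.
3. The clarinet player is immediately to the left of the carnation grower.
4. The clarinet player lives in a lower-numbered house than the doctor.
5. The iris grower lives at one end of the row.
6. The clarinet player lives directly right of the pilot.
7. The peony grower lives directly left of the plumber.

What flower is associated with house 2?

The clarinet player is narrowed to house 2 or 3; consider each.
Placing it in house 3 leads to a contradiction, so it's in house 2.
The carnation grower is in house 3 (clue 3).
The pilot is in house 1 (clue 6).
Clue 2 places the piano player in house 4.
From clue 2, the lily grower must be in house 4.
The only instrument still possible for house 1 is oboe.
So house 3 gets harp for instrument.
So house 2 gets peony for flower.
From clue 7, the plumber must be in house 3.
The only flower still possible for house 1 is iris.
That leaves lawyer as the profession for house 2.
House 4 profession: only doctor fits.
So: house 1 = oboe/iris/pilot, house 2 = clarinet/peony/lawyer, house 3 = harp/carnation/plumber, house 4 = piano/lily/doctor.

peony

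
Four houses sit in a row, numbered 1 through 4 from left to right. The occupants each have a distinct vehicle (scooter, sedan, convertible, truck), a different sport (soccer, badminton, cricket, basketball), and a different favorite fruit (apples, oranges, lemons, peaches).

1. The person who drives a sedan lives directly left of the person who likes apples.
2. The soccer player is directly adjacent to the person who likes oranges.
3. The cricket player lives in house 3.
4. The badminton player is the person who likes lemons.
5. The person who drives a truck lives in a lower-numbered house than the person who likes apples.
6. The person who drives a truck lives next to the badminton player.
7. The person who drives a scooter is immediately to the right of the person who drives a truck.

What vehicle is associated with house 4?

The cricket player is in house 3 (clue 3).
The person who drives a scooter is narrowed to house 2 or 3 or 4; consider each.
Placing it in house 3 and house 4 leads to a contradiction, so it's in house 2.
Clue 7 places the person who drives a truck in house 1.
The only vehicle still possible for house 4 is convertible.
Clue 1 places the person who likes apples in house 4.
Clue 6: the badminton player is in house 2.
House 3's vehicle must be sedan (nothing else left).
From clue 4, the person who likes lemons must be in house 2.
House 1 favorite fruit: only peaches fits.
House 3 favorite fruit: only oranges fits.
The soccer player is in house 4 (clue 2).
So house 1 gets basketball for sport.
So: house 1 = truck/basketball/peaches, house 2 = scooter/badminton/lemons, house 3 = sedan/cricket/oranges, house 4 = convertible/soccer/apples.

convertible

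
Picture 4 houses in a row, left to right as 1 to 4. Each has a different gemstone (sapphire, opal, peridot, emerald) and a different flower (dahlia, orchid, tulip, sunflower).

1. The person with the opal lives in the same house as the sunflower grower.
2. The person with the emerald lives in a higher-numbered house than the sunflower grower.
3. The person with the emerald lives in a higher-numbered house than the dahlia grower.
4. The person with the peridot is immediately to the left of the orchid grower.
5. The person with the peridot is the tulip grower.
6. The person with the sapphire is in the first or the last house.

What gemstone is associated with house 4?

emerald

House 4's flower must be orchid (nothing else left).
Clue 4 places the person with the peridot in house 3.
Clue 5: the tulip grower is in house 3.
The person with the emerald is narrowed to house 2 or 4; consider each.
Placing it in house 2 leads to a contradiction, so it's in house 4.
That leaves opal as the gemstone for house 2.
Clue 1 places the sunflower grower in house 2.
House 1's gemstone must be sapphire (nothing else left).
House 1 flower: only dahlia fits.
So: house 1 = sapphire/dahlia, house 2 = opal/sunflower, house 3 = peridot/tulip, house 4 = emerald/orchid.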